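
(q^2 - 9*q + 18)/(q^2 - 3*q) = (q - 6)/q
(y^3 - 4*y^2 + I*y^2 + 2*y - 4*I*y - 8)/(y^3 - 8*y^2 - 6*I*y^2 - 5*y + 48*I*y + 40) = (y^2 + 2*y*(-2 + I) - 8*I)/(y^2 - y*(8 + 5*I) + 40*I)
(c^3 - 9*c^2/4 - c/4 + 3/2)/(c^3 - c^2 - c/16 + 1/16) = 4*(4*c^2 - 5*c - 6)/(16*c^2 - 1)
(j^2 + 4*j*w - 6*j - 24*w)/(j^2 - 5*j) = (j^2 + 4*j*w - 6*j - 24*w)/(j*(j - 5))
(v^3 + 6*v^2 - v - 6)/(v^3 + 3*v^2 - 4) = (v^2 + 7*v + 6)/(v^2 + 4*v + 4)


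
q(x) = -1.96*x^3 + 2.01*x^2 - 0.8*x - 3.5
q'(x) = -5.88*x^2 + 4.02*x - 0.8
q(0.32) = -3.61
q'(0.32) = -0.12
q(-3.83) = 139.16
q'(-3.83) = -102.45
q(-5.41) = 370.00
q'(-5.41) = -194.64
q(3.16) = -47.80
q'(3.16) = -46.81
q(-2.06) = 23.81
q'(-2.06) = -34.03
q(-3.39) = 98.67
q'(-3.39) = -82.00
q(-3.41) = 100.32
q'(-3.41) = -82.88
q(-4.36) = 200.65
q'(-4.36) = -130.10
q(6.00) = -359.30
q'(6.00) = -188.36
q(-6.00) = 497.02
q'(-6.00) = -236.60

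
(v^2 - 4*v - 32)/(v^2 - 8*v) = (v + 4)/v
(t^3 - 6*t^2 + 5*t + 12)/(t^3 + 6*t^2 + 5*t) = (t^2 - 7*t + 12)/(t*(t + 5))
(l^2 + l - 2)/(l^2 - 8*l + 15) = (l^2 + l - 2)/(l^2 - 8*l + 15)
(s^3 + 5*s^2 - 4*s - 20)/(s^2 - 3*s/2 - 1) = 2*(s^2 + 7*s + 10)/(2*s + 1)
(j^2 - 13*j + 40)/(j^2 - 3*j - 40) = (j - 5)/(j + 5)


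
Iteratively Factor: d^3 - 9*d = (d + 3)*(d^2 - 3*d) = (d - 3)*(d + 3)*(d)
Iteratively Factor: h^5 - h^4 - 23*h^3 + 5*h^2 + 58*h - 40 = (h - 5)*(h^4 + 4*h^3 - 3*h^2 - 10*h + 8) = (h - 5)*(h + 2)*(h^3 + 2*h^2 - 7*h + 4) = (h - 5)*(h - 1)*(h + 2)*(h^2 + 3*h - 4) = (h - 5)*(h - 1)*(h + 2)*(h + 4)*(h - 1)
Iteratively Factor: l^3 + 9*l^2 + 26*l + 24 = (l + 3)*(l^2 + 6*l + 8) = (l + 2)*(l + 3)*(l + 4)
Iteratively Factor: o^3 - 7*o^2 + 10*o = (o - 2)*(o^2 - 5*o) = (o - 5)*(o - 2)*(o)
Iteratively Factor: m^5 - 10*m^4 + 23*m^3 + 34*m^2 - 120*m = (m + 2)*(m^4 - 12*m^3 + 47*m^2 - 60*m) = (m - 4)*(m + 2)*(m^3 - 8*m^2 + 15*m) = (m - 5)*(m - 4)*(m + 2)*(m^2 - 3*m) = m*(m - 5)*(m - 4)*(m + 2)*(m - 3)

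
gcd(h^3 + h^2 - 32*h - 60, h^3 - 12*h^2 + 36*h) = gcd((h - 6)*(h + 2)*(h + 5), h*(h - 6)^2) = h - 6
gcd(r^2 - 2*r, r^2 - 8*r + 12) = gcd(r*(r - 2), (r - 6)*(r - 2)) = r - 2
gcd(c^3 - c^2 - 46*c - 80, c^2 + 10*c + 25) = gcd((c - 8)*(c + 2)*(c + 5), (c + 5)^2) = c + 5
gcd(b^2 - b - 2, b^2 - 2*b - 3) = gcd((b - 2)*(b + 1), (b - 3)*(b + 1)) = b + 1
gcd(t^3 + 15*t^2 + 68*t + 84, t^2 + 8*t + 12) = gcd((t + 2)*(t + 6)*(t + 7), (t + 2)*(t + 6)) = t^2 + 8*t + 12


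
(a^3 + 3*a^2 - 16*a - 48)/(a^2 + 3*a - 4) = (a^2 - a - 12)/(a - 1)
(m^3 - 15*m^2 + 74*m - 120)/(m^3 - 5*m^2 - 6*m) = (m^2 - 9*m + 20)/(m*(m + 1))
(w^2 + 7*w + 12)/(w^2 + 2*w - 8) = (w + 3)/(w - 2)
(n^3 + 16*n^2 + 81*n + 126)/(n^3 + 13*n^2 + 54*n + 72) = (n + 7)/(n + 4)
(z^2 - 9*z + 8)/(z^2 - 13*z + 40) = (z - 1)/(z - 5)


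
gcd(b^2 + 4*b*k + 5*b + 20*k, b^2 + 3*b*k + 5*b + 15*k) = b + 5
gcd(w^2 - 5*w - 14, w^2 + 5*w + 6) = w + 2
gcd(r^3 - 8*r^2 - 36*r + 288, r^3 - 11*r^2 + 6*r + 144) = r^2 - 14*r + 48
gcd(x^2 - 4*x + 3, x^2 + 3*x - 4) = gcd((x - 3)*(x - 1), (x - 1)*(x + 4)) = x - 1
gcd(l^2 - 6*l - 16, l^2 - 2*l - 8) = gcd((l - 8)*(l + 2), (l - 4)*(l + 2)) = l + 2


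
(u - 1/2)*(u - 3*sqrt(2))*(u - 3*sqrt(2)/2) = u^3 - 9*sqrt(2)*u^2/2 - u^2/2 + 9*sqrt(2)*u/4 + 9*u - 9/2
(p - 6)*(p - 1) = p^2 - 7*p + 6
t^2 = t^2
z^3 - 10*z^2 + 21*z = z*(z - 7)*(z - 3)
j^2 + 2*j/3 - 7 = (j - 7/3)*(j + 3)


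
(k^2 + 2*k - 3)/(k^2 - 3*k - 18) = (k - 1)/(k - 6)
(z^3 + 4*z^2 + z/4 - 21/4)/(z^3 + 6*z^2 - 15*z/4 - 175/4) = (2*z^2 + z - 3)/(2*z^2 + 5*z - 25)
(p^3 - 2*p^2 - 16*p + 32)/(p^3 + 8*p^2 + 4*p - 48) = (p - 4)/(p + 6)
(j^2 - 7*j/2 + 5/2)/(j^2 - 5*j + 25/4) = 2*(j - 1)/(2*j - 5)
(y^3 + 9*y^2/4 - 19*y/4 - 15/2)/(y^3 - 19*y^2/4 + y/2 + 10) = (y + 3)/(y - 4)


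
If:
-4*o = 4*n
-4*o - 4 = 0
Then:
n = 1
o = -1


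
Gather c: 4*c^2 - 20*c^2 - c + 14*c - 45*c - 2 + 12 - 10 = -16*c^2 - 32*c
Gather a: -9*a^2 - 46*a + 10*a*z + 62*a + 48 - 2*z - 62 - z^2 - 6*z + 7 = -9*a^2 + a*(10*z + 16) - z^2 - 8*z - 7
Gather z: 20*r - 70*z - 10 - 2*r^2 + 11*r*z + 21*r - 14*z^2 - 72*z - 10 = -2*r^2 + 41*r - 14*z^2 + z*(11*r - 142) - 20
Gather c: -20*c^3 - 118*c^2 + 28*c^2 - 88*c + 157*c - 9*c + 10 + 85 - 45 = -20*c^3 - 90*c^2 + 60*c + 50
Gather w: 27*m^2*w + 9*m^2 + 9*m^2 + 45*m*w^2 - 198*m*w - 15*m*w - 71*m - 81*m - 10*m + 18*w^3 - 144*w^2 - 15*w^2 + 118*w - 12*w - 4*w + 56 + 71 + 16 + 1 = 18*m^2 - 162*m + 18*w^3 + w^2*(45*m - 159) + w*(27*m^2 - 213*m + 102) + 144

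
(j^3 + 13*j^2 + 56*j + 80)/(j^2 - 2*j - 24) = (j^2 + 9*j + 20)/(j - 6)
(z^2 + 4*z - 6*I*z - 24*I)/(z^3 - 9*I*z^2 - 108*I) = (z + 4)/(z^2 - 3*I*z + 18)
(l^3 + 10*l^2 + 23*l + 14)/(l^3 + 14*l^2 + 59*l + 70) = (l + 1)/(l + 5)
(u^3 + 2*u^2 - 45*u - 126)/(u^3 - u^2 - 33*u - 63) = (u + 6)/(u + 3)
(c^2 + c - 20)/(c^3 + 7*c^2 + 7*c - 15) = (c - 4)/(c^2 + 2*c - 3)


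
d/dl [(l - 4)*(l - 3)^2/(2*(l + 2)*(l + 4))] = (l^4 + 12*l^3 - 69*l^2 - 88*l + 480)/(2*(l^4 + 12*l^3 + 52*l^2 + 96*l + 64))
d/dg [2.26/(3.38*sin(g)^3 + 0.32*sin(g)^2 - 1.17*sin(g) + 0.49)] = (-22.9164*sin(g)^2 - 1.4464*sin(g) + 2.6442)*cos(g)/(3.38*sin(g)^3 + 0.32*sin(g)^2 - 1.17*sin(g) + 0.49)^2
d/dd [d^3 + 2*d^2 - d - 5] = 3*d^2 + 4*d - 1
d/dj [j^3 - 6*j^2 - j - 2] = 3*j^2 - 12*j - 1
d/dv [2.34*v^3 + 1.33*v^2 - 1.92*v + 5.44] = 7.02*v^2 + 2.66*v - 1.92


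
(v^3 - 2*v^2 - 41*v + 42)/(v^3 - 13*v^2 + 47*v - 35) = (v + 6)/(v - 5)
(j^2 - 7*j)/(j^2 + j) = (j - 7)/(j + 1)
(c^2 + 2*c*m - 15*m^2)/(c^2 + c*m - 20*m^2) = (c - 3*m)/(c - 4*m)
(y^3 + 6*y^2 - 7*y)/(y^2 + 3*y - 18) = y*(y^2 + 6*y - 7)/(y^2 + 3*y - 18)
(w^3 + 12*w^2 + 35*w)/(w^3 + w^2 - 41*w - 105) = w*(w + 7)/(w^2 - 4*w - 21)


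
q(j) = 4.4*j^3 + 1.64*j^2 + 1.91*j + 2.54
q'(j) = 13.2*j^2 + 3.28*j + 1.91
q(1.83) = 38.49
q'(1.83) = 52.12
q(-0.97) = -1.79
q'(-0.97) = 11.15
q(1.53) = 25.06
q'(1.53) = 37.83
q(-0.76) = 0.10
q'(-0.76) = 7.04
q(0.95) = 9.61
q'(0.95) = 16.94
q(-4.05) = -270.59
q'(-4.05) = 205.14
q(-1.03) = -2.50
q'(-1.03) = 12.54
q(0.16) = 2.91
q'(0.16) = 2.77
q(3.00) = 141.83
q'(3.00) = 130.55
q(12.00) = 7864.82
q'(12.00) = 1942.07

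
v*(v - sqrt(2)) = v^2 - sqrt(2)*v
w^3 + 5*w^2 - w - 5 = (w - 1)*(w + 1)*(w + 5)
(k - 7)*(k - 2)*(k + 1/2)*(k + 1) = k^4 - 15*k^3/2 + k^2 + 33*k/2 + 7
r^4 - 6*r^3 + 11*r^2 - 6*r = r*(r - 3)*(r - 2)*(r - 1)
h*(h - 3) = h^2 - 3*h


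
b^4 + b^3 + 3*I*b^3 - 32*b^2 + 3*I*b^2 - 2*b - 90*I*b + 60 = (b - 5)*(b + 6)*(b + I)*(b + 2*I)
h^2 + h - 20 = (h - 4)*(h + 5)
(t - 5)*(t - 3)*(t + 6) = t^3 - 2*t^2 - 33*t + 90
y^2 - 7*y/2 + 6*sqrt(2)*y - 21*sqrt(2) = (y - 7/2)*(y + 6*sqrt(2))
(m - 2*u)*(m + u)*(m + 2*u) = m^3 + m^2*u - 4*m*u^2 - 4*u^3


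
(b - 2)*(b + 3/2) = b^2 - b/2 - 3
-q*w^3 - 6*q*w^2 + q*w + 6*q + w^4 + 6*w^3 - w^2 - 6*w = (-q + w)*(w - 1)*(w + 1)*(w + 6)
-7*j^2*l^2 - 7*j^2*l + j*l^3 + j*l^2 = l*(-7*j + l)*(j*l + j)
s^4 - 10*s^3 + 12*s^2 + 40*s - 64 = (s - 8)*(s - 2)^2*(s + 2)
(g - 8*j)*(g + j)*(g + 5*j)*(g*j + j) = g^4*j - 2*g^3*j^2 + g^3*j - 43*g^2*j^3 - 2*g^2*j^2 - 40*g*j^4 - 43*g*j^3 - 40*j^4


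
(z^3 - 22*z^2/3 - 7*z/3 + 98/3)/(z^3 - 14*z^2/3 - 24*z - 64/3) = (3*z^2 - 28*z + 49)/(3*z^2 - 20*z - 32)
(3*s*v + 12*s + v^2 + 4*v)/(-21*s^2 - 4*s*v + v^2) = (-v - 4)/(7*s - v)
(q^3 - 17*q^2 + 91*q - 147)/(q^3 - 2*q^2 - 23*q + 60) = (q^2 - 14*q + 49)/(q^2 + q - 20)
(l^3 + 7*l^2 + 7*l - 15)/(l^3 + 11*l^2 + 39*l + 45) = (l - 1)/(l + 3)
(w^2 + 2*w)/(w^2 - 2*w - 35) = w*(w + 2)/(w^2 - 2*w - 35)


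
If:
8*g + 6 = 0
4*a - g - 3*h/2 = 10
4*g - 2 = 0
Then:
No Solution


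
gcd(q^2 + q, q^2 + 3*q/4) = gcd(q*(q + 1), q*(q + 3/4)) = q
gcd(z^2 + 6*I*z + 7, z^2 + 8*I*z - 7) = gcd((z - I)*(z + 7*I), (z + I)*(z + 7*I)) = z + 7*I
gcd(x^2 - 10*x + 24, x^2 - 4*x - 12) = x - 6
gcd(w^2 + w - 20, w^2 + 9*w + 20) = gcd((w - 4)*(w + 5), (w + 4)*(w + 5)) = w + 5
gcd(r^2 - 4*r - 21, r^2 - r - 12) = r + 3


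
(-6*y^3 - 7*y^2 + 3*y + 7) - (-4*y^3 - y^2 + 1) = -2*y^3 - 6*y^2 + 3*y + 6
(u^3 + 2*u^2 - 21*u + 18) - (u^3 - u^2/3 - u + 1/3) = 7*u^2/3 - 20*u + 53/3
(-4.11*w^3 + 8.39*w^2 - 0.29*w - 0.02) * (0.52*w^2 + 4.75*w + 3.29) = -2.1372*w^5 - 15.1597*w^4 + 26.1798*w^3 + 26.2152*w^2 - 1.0491*w - 0.0658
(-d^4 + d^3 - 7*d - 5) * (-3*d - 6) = 3*d^5 + 3*d^4 - 6*d^3 + 21*d^2 + 57*d + 30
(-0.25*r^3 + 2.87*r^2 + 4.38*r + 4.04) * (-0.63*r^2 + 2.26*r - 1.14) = 0.1575*r^5 - 2.3731*r^4 + 4.0118*r^3 + 4.0818*r^2 + 4.1372*r - 4.6056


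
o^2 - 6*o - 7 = (o - 7)*(o + 1)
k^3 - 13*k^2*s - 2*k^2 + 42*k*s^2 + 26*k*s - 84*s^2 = (k - 2)*(k - 7*s)*(k - 6*s)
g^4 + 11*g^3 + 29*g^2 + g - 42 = (g - 1)*(g + 2)*(g + 3)*(g + 7)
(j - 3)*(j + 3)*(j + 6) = j^3 + 6*j^2 - 9*j - 54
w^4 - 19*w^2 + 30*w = w*(w - 3)*(w - 2)*(w + 5)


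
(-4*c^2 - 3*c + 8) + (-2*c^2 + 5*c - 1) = -6*c^2 + 2*c + 7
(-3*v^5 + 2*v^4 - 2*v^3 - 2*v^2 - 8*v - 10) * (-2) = 6*v^5 - 4*v^4 + 4*v^3 + 4*v^2 + 16*v + 20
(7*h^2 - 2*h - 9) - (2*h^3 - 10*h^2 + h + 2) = -2*h^3 + 17*h^2 - 3*h - 11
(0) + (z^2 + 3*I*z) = z^2 + 3*I*z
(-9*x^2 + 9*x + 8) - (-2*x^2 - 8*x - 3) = -7*x^2 + 17*x + 11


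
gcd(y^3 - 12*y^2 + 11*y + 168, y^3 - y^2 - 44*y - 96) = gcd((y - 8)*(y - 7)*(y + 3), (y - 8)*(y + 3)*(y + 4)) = y^2 - 5*y - 24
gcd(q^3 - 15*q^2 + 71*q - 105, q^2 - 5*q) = q - 5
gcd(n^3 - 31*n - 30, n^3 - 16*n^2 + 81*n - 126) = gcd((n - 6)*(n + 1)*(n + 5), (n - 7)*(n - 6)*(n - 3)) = n - 6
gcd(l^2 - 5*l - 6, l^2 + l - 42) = l - 6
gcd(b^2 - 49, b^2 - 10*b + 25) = 1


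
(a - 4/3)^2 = a^2 - 8*a/3 + 16/9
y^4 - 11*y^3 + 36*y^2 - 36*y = y*(y - 6)*(y - 3)*(y - 2)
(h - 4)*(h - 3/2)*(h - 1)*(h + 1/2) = h^4 - 6*h^3 + 33*h^2/4 - h/4 - 3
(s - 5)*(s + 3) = s^2 - 2*s - 15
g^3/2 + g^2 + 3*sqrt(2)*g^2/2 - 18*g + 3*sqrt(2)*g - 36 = (g/2 + 1)*(g - 3*sqrt(2))*(g + 6*sqrt(2))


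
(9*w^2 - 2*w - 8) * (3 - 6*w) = -54*w^3 + 39*w^2 + 42*w - 24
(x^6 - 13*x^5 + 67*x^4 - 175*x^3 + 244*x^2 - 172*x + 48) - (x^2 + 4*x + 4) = x^6 - 13*x^5 + 67*x^4 - 175*x^3 + 243*x^2 - 176*x + 44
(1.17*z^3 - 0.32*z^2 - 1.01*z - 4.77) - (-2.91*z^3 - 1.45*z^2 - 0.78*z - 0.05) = 4.08*z^3 + 1.13*z^2 - 0.23*z - 4.72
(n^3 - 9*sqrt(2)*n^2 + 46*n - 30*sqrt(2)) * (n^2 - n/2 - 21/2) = n^5 - 9*sqrt(2)*n^4 - n^4/2 + 9*sqrt(2)*n^3/2 + 71*n^3/2 - 23*n^2 + 129*sqrt(2)*n^2/2 - 483*n + 15*sqrt(2)*n + 315*sqrt(2)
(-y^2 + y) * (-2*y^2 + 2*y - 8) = 2*y^4 - 4*y^3 + 10*y^2 - 8*y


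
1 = 1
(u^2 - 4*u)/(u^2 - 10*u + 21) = u*(u - 4)/(u^2 - 10*u + 21)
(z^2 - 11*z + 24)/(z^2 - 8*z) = (z - 3)/z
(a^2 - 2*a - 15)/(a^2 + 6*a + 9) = (a - 5)/(a + 3)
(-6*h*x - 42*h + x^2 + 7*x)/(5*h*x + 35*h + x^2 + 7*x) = (-6*h + x)/(5*h + x)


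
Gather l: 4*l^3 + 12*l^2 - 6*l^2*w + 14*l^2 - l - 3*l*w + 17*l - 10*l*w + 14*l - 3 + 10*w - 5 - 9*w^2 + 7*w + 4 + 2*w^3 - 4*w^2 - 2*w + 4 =4*l^3 + l^2*(26 - 6*w) + l*(30 - 13*w) + 2*w^3 - 13*w^2 + 15*w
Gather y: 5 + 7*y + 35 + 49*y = 56*y + 40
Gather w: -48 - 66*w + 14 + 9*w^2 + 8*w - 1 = 9*w^2 - 58*w - 35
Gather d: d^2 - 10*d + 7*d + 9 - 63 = d^2 - 3*d - 54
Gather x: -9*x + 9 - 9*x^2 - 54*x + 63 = -9*x^2 - 63*x + 72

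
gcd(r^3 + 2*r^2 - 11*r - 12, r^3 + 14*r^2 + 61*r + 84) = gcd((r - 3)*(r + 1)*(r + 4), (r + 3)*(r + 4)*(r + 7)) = r + 4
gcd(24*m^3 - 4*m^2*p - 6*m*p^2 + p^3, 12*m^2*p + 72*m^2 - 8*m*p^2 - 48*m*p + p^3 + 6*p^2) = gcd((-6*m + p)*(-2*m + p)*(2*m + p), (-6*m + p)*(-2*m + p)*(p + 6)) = 12*m^2 - 8*m*p + p^2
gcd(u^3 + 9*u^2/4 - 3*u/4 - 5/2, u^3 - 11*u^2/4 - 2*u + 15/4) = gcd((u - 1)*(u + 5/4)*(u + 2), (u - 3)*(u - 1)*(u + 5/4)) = u^2 + u/4 - 5/4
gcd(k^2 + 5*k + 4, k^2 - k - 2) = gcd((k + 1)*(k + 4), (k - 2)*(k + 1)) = k + 1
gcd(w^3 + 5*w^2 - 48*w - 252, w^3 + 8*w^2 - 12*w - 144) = w^2 + 12*w + 36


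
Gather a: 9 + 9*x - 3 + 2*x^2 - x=2*x^2 + 8*x + 6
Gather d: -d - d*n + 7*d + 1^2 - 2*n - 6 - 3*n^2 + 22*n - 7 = d*(6 - n) - 3*n^2 + 20*n - 12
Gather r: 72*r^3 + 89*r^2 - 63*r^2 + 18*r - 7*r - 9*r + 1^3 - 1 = 72*r^3 + 26*r^2 + 2*r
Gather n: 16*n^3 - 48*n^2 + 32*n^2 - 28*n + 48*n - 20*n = 16*n^3 - 16*n^2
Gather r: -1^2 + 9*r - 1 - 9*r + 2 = 0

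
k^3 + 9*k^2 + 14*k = k*(k + 2)*(k + 7)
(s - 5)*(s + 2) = s^2 - 3*s - 10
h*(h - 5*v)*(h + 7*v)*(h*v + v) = h^4*v + 2*h^3*v^2 + h^3*v - 35*h^2*v^3 + 2*h^2*v^2 - 35*h*v^3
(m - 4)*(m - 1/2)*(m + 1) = m^3 - 7*m^2/2 - 5*m/2 + 2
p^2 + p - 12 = (p - 3)*(p + 4)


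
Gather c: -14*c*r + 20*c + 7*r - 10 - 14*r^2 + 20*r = c*(20 - 14*r) - 14*r^2 + 27*r - 10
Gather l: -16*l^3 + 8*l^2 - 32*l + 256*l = -16*l^3 + 8*l^2 + 224*l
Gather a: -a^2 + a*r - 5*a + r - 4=-a^2 + a*(r - 5) + r - 4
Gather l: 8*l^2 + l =8*l^2 + l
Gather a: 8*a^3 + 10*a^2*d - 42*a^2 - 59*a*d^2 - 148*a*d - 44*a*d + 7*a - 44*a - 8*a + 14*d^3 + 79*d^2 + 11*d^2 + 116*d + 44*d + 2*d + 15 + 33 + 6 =8*a^3 + a^2*(10*d - 42) + a*(-59*d^2 - 192*d - 45) + 14*d^3 + 90*d^2 + 162*d + 54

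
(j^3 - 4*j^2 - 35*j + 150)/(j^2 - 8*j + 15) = (j^2 + j - 30)/(j - 3)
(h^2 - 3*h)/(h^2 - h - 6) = h/(h + 2)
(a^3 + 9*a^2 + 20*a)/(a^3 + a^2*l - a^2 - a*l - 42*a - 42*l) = a*(a^2 + 9*a + 20)/(a^3 + a^2*l - a^2 - a*l - 42*a - 42*l)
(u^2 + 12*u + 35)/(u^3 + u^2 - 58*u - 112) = (u + 5)/(u^2 - 6*u - 16)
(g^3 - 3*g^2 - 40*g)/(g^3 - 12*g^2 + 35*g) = (g^2 - 3*g - 40)/(g^2 - 12*g + 35)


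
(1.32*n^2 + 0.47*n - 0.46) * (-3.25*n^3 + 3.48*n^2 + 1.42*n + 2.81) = -4.29*n^5 + 3.0661*n^4 + 5.005*n^3 + 2.7758*n^2 + 0.6675*n - 1.2926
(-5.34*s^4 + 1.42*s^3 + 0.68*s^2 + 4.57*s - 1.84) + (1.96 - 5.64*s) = -5.34*s^4 + 1.42*s^3 + 0.68*s^2 - 1.07*s + 0.12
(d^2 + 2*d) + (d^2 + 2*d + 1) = 2*d^2 + 4*d + 1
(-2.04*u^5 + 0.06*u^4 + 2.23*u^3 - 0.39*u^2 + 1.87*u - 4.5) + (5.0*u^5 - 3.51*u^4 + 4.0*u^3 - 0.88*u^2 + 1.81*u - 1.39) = 2.96*u^5 - 3.45*u^4 + 6.23*u^3 - 1.27*u^2 + 3.68*u - 5.89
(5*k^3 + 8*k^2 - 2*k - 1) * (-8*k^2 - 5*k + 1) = -40*k^5 - 89*k^4 - 19*k^3 + 26*k^2 + 3*k - 1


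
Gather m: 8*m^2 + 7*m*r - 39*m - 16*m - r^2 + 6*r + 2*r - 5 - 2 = 8*m^2 + m*(7*r - 55) - r^2 + 8*r - 7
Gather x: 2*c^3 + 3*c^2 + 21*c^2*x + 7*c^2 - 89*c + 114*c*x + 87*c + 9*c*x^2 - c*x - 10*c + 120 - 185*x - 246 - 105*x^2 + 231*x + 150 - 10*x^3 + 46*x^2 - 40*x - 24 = 2*c^3 + 10*c^2 - 12*c - 10*x^3 + x^2*(9*c - 59) + x*(21*c^2 + 113*c + 6)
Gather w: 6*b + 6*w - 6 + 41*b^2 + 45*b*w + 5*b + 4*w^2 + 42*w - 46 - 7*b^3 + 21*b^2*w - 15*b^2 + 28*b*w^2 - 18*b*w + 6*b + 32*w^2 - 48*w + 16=-7*b^3 + 26*b^2 + 17*b + w^2*(28*b + 36) + w*(21*b^2 + 27*b) - 36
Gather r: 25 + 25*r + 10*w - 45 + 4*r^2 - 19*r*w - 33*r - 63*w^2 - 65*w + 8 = 4*r^2 + r*(-19*w - 8) - 63*w^2 - 55*w - 12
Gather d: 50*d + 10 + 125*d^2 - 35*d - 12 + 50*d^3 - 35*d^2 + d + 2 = 50*d^3 + 90*d^2 + 16*d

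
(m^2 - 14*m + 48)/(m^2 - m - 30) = (m - 8)/(m + 5)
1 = 1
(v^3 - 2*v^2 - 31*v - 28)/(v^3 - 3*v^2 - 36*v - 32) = (v - 7)/(v - 8)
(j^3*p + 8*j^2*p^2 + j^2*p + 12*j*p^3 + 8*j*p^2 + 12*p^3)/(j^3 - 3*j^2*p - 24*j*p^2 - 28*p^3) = p*(-j^2 - 6*j*p - j - 6*p)/(-j^2 + 5*j*p + 14*p^2)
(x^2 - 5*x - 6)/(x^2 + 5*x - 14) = (x^2 - 5*x - 6)/(x^2 + 5*x - 14)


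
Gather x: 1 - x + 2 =3 - x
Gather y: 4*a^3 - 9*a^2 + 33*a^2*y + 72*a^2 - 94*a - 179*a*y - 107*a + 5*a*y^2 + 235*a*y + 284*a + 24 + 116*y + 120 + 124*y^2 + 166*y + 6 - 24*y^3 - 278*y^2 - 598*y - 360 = 4*a^3 + 63*a^2 + 83*a - 24*y^3 + y^2*(5*a - 154) + y*(33*a^2 + 56*a - 316) - 210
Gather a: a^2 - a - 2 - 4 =a^2 - a - 6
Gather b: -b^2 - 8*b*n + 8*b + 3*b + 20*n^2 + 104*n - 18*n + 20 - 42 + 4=-b^2 + b*(11 - 8*n) + 20*n^2 + 86*n - 18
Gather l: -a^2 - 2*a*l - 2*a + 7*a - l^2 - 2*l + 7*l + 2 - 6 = -a^2 + 5*a - l^2 + l*(5 - 2*a) - 4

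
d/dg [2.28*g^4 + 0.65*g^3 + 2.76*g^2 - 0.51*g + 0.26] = 9.12*g^3 + 1.95*g^2 + 5.52*g - 0.51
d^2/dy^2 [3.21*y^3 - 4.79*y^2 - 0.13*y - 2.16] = 19.26*y - 9.58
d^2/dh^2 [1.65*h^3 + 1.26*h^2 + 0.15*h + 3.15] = 9.9*h + 2.52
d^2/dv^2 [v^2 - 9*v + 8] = 2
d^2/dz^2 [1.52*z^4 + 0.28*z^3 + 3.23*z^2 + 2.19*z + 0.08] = 18.24*z^2 + 1.68*z + 6.46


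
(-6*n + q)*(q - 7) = -6*n*q + 42*n + q^2 - 7*q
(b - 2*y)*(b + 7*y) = b^2 + 5*b*y - 14*y^2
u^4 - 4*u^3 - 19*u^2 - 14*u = u*(u - 7)*(u + 1)*(u + 2)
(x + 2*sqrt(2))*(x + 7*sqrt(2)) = x^2 + 9*sqrt(2)*x + 28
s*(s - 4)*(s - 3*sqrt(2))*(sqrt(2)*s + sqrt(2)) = sqrt(2)*s^4 - 6*s^3 - 3*sqrt(2)*s^3 - 4*sqrt(2)*s^2 + 18*s^2 + 24*s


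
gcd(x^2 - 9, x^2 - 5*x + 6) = x - 3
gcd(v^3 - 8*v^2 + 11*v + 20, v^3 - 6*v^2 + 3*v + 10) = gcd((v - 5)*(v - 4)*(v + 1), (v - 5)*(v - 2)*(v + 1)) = v^2 - 4*v - 5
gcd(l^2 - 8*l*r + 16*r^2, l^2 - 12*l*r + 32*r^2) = -l + 4*r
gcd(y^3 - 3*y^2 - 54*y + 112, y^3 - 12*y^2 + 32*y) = y - 8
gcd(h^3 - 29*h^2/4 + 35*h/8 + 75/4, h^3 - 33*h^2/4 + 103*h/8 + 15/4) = h^2 - 17*h/2 + 15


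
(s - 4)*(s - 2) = s^2 - 6*s + 8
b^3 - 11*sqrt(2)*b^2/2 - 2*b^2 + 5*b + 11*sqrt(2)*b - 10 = (b - 2)*(b - 5*sqrt(2))*(b - sqrt(2)/2)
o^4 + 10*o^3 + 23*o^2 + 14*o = o*(o + 1)*(o + 2)*(o + 7)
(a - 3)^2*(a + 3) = a^3 - 3*a^2 - 9*a + 27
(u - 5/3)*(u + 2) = u^2 + u/3 - 10/3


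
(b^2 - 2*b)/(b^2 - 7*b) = (b - 2)/(b - 7)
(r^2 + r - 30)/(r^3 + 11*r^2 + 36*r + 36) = (r - 5)/(r^2 + 5*r + 6)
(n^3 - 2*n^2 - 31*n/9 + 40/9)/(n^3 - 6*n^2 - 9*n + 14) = (n^2 - n - 40/9)/(n^2 - 5*n - 14)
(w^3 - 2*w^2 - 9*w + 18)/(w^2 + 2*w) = (w^3 - 2*w^2 - 9*w + 18)/(w*(w + 2))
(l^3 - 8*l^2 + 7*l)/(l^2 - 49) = l*(l - 1)/(l + 7)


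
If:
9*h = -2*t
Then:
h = -2*t/9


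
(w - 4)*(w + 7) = w^2 + 3*w - 28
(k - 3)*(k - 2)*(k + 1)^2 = k^4 - 3*k^3 - 3*k^2 + 7*k + 6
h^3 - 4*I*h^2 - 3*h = h*(h - 3*I)*(h - I)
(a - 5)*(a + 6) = a^2 + a - 30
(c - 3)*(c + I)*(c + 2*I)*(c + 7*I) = c^4 - 3*c^3 + 10*I*c^3 - 23*c^2 - 30*I*c^2 + 69*c - 14*I*c + 42*I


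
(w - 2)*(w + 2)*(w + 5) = w^3 + 5*w^2 - 4*w - 20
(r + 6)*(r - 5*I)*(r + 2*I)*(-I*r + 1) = -I*r^4 - 2*r^3 - 6*I*r^3 - 12*r^2 - 13*I*r^2 + 10*r - 78*I*r + 60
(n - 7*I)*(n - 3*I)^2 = n^3 - 13*I*n^2 - 51*n + 63*I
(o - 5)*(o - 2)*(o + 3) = o^3 - 4*o^2 - 11*o + 30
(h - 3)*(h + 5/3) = h^2 - 4*h/3 - 5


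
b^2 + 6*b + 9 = (b + 3)^2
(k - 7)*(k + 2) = k^2 - 5*k - 14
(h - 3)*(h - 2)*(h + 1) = h^3 - 4*h^2 + h + 6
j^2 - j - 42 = (j - 7)*(j + 6)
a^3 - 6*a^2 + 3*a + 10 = (a - 5)*(a - 2)*(a + 1)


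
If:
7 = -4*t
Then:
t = -7/4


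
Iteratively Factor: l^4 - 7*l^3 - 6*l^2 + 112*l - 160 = (l - 5)*(l^3 - 2*l^2 - 16*l + 32) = (l - 5)*(l + 4)*(l^2 - 6*l + 8) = (l - 5)*(l - 4)*(l + 4)*(l - 2)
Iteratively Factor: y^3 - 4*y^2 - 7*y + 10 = (y - 5)*(y^2 + y - 2) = (y - 5)*(y - 1)*(y + 2)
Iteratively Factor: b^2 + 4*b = (b + 4)*(b)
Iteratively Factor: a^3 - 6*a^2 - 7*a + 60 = (a + 3)*(a^2 - 9*a + 20) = (a - 5)*(a + 3)*(a - 4)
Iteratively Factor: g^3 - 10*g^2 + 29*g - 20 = (g - 5)*(g^2 - 5*g + 4) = (g - 5)*(g - 4)*(g - 1)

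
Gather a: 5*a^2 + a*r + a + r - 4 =5*a^2 + a*(r + 1) + r - 4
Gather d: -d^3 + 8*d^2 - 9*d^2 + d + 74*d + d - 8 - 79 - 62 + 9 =-d^3 - d^2 + 76*d - 140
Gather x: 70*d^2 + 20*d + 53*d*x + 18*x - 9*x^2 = 70*d^2 + 20*d - 9*x^2 + x*(53*d + 18)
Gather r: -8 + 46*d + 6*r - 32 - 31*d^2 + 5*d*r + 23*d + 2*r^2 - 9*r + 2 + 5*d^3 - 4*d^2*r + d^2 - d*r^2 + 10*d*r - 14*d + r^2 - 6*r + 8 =5*d^3 - 30*d^2 + 55*d + r^2*(3 - d) + r*(-4*d^2 + 15*d - 9) - 30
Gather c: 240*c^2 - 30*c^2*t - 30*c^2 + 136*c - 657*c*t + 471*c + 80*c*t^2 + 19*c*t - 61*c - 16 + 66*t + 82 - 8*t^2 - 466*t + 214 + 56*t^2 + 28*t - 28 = c^2*(210 - 30*t) + c*(80*t^2 - 638*t + 546) + 48*t^2 - 372*t + 252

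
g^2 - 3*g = g*(g - 3)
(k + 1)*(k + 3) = k^2 + 4*k + 3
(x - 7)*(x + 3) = x^2 - 4*x - 21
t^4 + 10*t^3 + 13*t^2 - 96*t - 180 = (t - 3)*(t + 2)*(t + 5)*(t + 6)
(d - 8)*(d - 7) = d^2 - 15*d + 56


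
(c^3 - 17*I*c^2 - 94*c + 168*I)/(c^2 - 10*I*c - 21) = (c^2 - 10*I*c - 24)/(c - 3*I)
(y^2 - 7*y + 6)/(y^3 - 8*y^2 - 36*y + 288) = (y - 1)/(y^2 - 2*y - 48)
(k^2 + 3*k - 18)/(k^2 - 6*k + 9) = (k + 6)/(k - 3)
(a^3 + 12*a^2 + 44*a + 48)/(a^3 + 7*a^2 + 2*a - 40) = (a^2 + 8*a + 12)/(a^2 + 3*a - 10)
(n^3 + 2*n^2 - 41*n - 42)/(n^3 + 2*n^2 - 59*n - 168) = (n^2 - 5*n - 6)/(n^2 - 5*n - 24)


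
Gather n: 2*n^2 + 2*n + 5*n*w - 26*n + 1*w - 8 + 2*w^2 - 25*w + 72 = 2*n^2 + n*(5*w - 24) + 2*w^2 - 24*w + 64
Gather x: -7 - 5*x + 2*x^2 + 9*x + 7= 2*x^2 + 4*x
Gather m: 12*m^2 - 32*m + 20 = 12*m^2 - 32*m + 20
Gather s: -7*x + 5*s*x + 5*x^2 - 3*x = 5*s*x + 5*x^2 - 10*x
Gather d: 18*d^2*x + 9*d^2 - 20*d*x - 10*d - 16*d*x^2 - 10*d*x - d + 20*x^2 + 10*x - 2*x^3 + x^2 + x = d^2*(18*x + 9) + d*(-16*x^2 - 30*x - 11) - 2*x^3 + 21*x^2 + 11*x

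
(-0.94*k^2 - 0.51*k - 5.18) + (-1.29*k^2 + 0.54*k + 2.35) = -2.23*k^2 + 0.03*k - 2.83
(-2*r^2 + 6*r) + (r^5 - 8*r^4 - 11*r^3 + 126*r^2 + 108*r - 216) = r^5 - 8*r^4 - 11*r^3 + 124*r^2 + 114*r - 216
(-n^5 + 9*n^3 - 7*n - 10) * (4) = -4*n^5 + 36*n^3 - 28*n - 40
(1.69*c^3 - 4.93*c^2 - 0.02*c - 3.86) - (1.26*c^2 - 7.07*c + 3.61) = 1.69*c^3 - 6.19*c^2 + 7.05*c - 7.47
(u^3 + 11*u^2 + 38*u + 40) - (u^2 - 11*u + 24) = u^3 + 10*u^2 + 49*u + 16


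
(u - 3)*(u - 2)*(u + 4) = u^3 - u^2 - 14*u + 24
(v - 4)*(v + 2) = v^2 - 2*v - 8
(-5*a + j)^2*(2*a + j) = 50*a^3 + 5*a^2*j - 8*a*j^2 + j^3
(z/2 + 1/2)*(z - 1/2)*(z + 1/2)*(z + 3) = z^4/2 + 2*z^3 + 11*z^2/8 - z/2 - 3/8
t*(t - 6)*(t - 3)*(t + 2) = t^4 - 7*t^3 + 36*t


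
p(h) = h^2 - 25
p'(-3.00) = -6.00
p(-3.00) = -16.00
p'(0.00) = 0.00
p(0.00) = -25.00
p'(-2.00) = -4.00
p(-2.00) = -21.00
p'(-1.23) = -2.46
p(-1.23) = -23.49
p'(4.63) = 9.26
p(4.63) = -3.56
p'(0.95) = 1.90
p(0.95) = -24.10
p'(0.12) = 0.24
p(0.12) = -24.99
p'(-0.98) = -1.96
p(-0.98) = -24.04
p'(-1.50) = -3.00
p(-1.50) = -22.75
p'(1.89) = 3.78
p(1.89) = -21.43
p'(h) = 2*h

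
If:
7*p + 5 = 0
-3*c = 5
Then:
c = -5/3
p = -5/7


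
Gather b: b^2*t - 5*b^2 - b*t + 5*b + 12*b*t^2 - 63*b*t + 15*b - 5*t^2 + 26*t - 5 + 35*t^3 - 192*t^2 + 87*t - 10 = b^2*(t - 5) + b*(12*t^2 - 64*t + 20) + 35*t^3 - 197*t^2 + 113*t - 15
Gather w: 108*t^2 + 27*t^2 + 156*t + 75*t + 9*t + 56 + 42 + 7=135*t^2 + 240*t + 105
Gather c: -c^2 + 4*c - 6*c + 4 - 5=-c^2 - 2*c - 1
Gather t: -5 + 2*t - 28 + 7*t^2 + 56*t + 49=7*t^2 + 58*t + 16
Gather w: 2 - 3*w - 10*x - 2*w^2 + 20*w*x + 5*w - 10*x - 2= -2*w^2 + w*(20*x + 2) - 20*x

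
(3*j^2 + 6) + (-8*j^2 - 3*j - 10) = -5*j^2 - 3*j - 4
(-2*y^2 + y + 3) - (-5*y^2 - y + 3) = 3*y^2 + 2*y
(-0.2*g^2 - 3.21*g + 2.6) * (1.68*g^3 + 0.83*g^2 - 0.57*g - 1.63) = -0.336*g^5 - 5.5588*g^4 + 1.8177*g^3 + 4.3137*g^2 + 3.7503*g - 4.238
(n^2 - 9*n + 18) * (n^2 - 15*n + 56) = n^4 - 24*n^3 + 209*n^2 - 774*n + 1008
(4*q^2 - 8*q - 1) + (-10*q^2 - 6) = -6*q^2 - 8*q - 7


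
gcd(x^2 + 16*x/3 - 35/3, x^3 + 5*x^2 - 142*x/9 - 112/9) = x + 7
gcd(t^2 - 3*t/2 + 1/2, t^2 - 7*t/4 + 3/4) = t - 1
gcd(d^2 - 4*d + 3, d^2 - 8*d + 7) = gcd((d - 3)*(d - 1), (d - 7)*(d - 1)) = d - 1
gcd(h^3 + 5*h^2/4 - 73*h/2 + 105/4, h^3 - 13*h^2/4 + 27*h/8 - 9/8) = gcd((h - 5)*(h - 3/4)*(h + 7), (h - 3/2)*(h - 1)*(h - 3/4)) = h - 3/4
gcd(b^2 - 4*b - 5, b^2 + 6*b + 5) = b + 1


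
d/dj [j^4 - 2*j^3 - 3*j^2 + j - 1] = 4*j^3 - 6*j^2 - 6*j + 1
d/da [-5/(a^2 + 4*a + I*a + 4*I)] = 5*(2*a + 4 + I)/(a^2 + 4*a + I*a + 4*I)^2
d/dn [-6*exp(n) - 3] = -6*exp(n)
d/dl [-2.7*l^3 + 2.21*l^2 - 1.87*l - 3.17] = -8.1*l^2 + 4.42*l - 1.87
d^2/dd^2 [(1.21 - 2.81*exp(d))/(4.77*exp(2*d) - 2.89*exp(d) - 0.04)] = (-63.935649*exp(4*d) + 71.3873430000001*exp(3*d) - 53.257527*exp(2*d) + 11.354349*exp(d) - 0.144372)*exp(d)/(108.531333*exp(6*d) - 197.267643*exp(5*d) + 116.788203*exp(4*d) - 20.829097*exp(3*d) - 0.979356*exp(2*d) - 0.013872*exp(d) - 6.4e-5)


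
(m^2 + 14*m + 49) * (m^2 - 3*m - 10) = m^4 + 11*m^3 - 3*m^2 - 287*m - 490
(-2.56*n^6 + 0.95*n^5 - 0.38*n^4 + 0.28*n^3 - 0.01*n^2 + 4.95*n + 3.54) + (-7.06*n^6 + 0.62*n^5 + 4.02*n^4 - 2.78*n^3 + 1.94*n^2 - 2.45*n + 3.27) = -9.62*n^6 + 1.57*n^5 + 3.64*n^4 - 2.5*n^3 + 1.93*n^2 + 2.5*n + 6.81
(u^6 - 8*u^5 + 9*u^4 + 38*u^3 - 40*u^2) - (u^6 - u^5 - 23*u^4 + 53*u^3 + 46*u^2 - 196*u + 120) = -7*u^5 + 32*u^4 - 15*u^3 - 86*u^2 + 196*u - 120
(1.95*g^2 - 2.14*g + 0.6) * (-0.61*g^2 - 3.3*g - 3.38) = -1.1895*g^4 - 5.1296*g^3 + 0.105000000000001*g^2 + 5.2532*g - 2.028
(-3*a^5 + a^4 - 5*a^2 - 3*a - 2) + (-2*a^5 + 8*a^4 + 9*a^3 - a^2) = -5*a^5 + 9*a^4 + 9*a^3 - 6*a^2 - 3*a - 2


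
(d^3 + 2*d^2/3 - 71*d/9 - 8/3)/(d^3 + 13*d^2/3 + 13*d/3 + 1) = (d - 8/3)/(d + 1)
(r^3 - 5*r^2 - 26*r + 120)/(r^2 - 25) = (r^2 - 10*r + 24)/(r - 5)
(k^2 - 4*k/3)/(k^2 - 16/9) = 3*k/(3*k + 4)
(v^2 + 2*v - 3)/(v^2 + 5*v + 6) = (v - 1)/(v + 2)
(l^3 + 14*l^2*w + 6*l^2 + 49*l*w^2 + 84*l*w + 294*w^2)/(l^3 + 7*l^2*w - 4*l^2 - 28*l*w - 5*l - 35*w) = (l^2 + 7*l*w + 6*l + 42*w)/(l^2 - 4*l - 5)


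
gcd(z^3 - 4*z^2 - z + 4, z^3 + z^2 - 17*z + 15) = z - 1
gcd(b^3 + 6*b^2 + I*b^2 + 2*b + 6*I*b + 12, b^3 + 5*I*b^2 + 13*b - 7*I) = b - I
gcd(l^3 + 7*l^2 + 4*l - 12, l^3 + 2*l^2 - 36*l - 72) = l^2 + 8*l + 12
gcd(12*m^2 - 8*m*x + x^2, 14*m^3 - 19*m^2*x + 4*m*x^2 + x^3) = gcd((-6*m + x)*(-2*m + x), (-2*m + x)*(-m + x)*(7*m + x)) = -2*m + x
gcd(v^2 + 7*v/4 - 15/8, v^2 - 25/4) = v + 5/2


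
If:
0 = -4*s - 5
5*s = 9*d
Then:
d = -25/36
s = -5/4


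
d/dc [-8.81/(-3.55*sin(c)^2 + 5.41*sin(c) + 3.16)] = (47.6621 - 62.551*sin(c))*cos(c)/(-3.55*sin(c)^2 + 5.41*sin(c) + 3.16)^2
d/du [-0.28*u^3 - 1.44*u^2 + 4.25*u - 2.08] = -0.84*u^2 - 2.88*u + 4.25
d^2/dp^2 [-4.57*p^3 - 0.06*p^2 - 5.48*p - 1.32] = -27.42*p - 0.12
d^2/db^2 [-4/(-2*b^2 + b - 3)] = 8*(-4*b^2 + 2*b + (4*b - 1)^2 - 6)/(2*b^2 - b + 3)^3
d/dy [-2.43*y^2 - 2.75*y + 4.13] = -4.86*y - 2.75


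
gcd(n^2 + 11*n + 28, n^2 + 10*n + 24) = n + 4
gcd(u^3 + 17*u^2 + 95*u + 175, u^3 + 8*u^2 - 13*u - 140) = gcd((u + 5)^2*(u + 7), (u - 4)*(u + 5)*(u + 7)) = u^2 + 12*u + 35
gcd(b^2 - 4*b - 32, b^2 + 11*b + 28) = b + 4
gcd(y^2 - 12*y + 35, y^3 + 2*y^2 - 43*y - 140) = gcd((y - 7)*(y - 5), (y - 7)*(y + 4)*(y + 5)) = y - 7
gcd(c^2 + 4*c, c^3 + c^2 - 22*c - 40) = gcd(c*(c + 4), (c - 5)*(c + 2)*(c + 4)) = c + 4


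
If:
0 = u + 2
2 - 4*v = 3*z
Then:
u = -2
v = 1/2 - 3*z/4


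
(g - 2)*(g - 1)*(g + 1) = g^3 - 2*g^2 - g + 2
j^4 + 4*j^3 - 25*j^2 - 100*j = j*(j - 5)*(j + 4)*(j + 5)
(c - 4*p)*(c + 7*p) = c^2 + 3*c*p - 28*p^2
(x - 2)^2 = x^2 - 4*x + 4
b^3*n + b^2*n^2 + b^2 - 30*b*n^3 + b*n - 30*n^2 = (b - 5*n)*(b + 6*n)*(b*n + 1)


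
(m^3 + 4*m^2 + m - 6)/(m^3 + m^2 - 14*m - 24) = (m - 1)/(m - 4)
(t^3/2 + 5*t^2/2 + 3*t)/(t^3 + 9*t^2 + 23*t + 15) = t*(t + 2)/(2*(t^2 + 6*t + 5))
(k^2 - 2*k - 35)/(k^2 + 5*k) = (k - 7)/k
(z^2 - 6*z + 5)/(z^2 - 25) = (z - 1)/(z + 5)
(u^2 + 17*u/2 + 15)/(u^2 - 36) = (u + 5/2)/(u - 6)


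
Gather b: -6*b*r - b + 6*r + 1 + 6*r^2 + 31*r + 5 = b*(-6*r - 1) + 6*r^2 + 37*r + 6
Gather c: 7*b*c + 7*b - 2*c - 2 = 7*b + c*(7*b - 2) - 2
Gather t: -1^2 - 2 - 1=-4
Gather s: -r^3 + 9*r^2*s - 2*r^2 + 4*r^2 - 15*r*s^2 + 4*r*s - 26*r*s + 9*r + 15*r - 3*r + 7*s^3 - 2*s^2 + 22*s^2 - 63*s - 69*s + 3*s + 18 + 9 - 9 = -r^3 + 2*r^2 + 21*r + 7*s^3 + s^2*(20 - 15*r) + s*(9*r^2 - 22*r - 129) + 18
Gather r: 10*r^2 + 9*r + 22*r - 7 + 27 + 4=10*r^2 + 31*r + 24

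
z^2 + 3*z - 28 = (z - 4)*(z + 7)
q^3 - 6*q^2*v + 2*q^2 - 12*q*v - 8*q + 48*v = (q - 2)*(q + 4)*(q - 6*v)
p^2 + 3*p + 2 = (p + 1)*(p + 2)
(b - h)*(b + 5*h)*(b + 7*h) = b^3 + 11*b^2*h + 23*b*h^2 - 35*h^3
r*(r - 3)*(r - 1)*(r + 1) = r^4 - 3*r^3 - r^2 + 3*r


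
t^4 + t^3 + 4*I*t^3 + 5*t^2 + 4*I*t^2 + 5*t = t*(t + 1)*(t - I)*(t + 5*I)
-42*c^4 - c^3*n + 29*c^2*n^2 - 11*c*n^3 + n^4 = (-7*c + n)*(-3*c + n)*(-2*c + n)*(c + n)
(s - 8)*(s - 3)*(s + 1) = s^3 - 10*s^2 + 13*s + 24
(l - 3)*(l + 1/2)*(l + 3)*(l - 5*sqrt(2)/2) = l^4 - 5*sqrt(2)*l^3/2 + l^3/2 - 9*l^2 - 5*sqrt(2)*l^2/4 - 9*l/2 + 45*sqrt(2)*l/2 + 45*sqrt(2)/4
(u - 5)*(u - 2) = u^2 - 7*u + 10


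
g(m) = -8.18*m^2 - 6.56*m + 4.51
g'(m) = -16.36*m - 6.56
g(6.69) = -405.48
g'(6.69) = -116.01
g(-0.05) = 4.82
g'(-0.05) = -5.74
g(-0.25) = 5.64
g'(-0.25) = -2.47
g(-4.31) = -119.17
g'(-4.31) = 63.95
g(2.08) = -44.52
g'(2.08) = -40.59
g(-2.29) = -23.36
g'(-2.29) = 30.90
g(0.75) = -5.01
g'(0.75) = -18.83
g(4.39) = -181.93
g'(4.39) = -78.38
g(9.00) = -717.11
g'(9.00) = -153.80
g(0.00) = 4.51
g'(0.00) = -6.56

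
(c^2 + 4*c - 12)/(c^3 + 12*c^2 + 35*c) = (c^2 + 4*c - 12)/(c*(c^2 + 12*c + 35))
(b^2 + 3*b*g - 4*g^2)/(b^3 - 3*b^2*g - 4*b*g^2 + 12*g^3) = (b^2 + 3*b*g - 4*g^2)/(b^3 - 3*b^2*g - 4*b*g^2 + 12*g^3)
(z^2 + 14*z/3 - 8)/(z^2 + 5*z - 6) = (z - 4/3)/(z - 1)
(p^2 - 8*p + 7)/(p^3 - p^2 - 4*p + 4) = (p - 7)/(p^2 - 4)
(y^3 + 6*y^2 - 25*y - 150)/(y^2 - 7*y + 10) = (y^2 + 11*y + 30)/(y - 2)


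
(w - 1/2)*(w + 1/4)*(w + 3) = w^3 + 11*w^2/4 - 7*w/8 - 3/8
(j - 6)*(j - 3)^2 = j^3 - 12*j^2 + 45*j - 54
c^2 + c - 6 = (c - 2)*(c + 3)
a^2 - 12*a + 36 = (a - 6)^2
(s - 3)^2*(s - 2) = s^3 - 8*s^2 + 21*s - 18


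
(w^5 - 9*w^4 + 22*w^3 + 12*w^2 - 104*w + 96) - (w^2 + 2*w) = w^5 - 9*w^4 + 22*w^3 + 11*w^2 - 106*w + 96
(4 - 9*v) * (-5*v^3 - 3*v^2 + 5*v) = 45*v^4 + 7*v^3 - 57*v^2 + 20*v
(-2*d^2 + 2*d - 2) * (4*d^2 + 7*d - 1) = -8*d^4 - 6*d^3 + 8*d^2 - 16*d + 2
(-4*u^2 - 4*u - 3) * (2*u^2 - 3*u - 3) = -8*u^4 + 4*u^3 + 18*u^2 + 21*u + 9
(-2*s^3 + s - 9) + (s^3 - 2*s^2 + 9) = -s^3 - 2*s^2 + s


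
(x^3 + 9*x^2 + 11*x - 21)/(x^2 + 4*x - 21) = (x^2 + 2*x - 3)/(x - 3)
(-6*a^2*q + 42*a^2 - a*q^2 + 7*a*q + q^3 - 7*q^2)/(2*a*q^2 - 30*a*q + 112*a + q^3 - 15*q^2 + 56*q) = (-3*a + q)/(q - 8)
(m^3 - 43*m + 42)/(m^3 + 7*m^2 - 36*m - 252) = (m - 1)/(m + 6)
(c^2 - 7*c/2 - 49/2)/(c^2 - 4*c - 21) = (c + 7/2)/(c + 3)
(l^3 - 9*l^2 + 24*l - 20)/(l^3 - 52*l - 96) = (-l^3 + 9*l^2 - 24*l + 20)/(-l^3 + 52*l + 96)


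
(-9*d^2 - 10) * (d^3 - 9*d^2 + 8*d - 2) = -9*d^5 + 81*d^4 - 82*d^3 + 108*d^2 - 80*d + 20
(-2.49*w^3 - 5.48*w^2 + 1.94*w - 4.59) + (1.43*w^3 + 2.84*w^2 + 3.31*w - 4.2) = -1.06*w^3 - 2.64*w^2 + 5.25*w - 8.79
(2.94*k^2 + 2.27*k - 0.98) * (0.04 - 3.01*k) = -8.8494*k^3 - 6.7151*k^2 + 3.0406*k - 0.0392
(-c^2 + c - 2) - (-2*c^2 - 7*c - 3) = c^2 + 8*c + 1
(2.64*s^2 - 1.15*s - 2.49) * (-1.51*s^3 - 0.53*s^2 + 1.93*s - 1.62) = -3.9864*s^5 + 0.3373*s^4 + 9.4646*s^3 - 5.1766*s^2 - 2.9427*s + 4.0338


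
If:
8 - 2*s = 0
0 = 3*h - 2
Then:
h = 2/3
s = 4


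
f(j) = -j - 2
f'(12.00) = -1.00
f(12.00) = -14.00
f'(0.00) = -1.00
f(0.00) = -2.00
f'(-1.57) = -1.00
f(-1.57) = -0.43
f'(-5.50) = -1.00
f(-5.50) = 3.50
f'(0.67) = -1.00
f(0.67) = -2.67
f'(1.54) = -1.00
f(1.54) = -3.54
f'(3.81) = -1.00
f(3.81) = -5.81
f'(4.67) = -1.00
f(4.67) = -6.67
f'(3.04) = -1.00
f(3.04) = -5.04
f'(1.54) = -1.00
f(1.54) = -3.54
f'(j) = -1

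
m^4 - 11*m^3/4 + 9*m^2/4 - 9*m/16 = m*(m - 3/2)*(m - 3/4)*(m - 1/2)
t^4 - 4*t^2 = t^2*(t - 2)*(t + 2)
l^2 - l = l*(l - 1)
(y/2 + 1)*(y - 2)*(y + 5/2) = y^3/2 + 5*y^2/4 - 2*y - 5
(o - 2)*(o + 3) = o^2 + o - 6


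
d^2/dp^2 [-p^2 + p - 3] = -2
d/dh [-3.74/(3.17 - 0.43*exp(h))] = -1.6082*exp(h)/(0.43*exp(h) - 3.17)^2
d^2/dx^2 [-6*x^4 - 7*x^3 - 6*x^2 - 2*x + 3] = -72*x^2 - 42*x - 12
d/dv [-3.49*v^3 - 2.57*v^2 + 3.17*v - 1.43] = -10.47*v^2 - 5.14*v + 3.17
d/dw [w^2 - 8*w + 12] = 2*w - 8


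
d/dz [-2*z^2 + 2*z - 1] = 2 - 4*z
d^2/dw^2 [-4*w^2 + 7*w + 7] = -8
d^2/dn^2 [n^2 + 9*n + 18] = 2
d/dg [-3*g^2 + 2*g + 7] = 2 - 6*g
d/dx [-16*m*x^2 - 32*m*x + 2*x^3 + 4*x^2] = -32*m*x - 32*m + 6*x^2 + 8*x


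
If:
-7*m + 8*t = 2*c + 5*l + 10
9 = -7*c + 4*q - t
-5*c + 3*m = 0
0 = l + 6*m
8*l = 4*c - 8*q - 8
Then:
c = 342/949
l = -3420/949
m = 570/949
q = 2642/949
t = -367/949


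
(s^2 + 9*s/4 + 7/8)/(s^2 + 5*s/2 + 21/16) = 2*(2*s + 1)/(4*s + 3)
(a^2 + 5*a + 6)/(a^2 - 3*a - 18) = (a + 2)/(a - 6)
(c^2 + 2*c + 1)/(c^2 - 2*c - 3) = (c + 1)/(c - 3)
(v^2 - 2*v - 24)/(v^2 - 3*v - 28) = (v - 6)/(v - 7)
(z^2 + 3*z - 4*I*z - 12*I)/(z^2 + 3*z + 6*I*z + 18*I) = (z - 4*I)/(z + 6*I)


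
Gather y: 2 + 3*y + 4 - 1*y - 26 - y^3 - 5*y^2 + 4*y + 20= -y^3 - 5*y^2 + 6*y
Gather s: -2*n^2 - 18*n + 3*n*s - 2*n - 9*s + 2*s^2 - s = -2*n^2 - 20*n + 2*s^2 + s*(3*n - 10)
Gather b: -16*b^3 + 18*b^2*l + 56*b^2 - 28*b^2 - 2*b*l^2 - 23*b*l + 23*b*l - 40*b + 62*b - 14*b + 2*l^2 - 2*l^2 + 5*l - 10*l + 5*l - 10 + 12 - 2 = -16*b^3 + b^2*(18*l + 28) + b*(8 - 2*l^2)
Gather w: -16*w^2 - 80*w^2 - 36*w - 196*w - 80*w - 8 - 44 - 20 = -96*w^2 - 312*w - 72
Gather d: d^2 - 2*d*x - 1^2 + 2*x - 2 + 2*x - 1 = d^2 - 2*d*x + 4*x - 4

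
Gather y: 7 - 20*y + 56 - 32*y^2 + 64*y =-32*y^2 + 44*y + 63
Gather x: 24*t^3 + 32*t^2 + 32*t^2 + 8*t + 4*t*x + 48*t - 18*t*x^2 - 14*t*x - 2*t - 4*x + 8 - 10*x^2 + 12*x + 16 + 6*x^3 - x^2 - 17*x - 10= 24*t^3 + 64*t^2 + 54*t + 6*x^3 + x^2*(-18*t - 11) + x*(-10*t - 9) + 14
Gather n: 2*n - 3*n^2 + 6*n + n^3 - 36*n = n^3 - 3*n^2 - 28*n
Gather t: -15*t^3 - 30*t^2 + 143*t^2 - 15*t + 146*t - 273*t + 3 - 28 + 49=-15*t^3 + 113*t^2 - 142*t + 24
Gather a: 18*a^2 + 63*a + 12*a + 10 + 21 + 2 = 18*a^2 + 75*a + 33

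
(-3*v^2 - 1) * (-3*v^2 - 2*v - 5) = 9*v^4 + 6*v^3 + 18*v^2 + 2*v + 5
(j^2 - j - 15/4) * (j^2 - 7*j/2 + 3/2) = j^4 - 9*j^3/2 + 5*j^2/4 + 93*j/8 - 45/8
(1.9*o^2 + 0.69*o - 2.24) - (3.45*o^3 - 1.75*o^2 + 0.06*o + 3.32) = -3.45*o^3 + 3.65*o^2 + 0.63*o - 5.56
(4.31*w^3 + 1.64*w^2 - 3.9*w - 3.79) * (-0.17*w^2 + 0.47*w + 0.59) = -0.7327*w^5 + 1.7469*w^4 + 3.9767*w^3 - 0.2211*w^2 - 4.0823*w - 2.2361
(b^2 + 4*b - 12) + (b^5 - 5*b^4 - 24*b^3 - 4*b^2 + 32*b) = b^5 - 5*b^4 - 24*b^3 - 3*b^2 + 36*b - 12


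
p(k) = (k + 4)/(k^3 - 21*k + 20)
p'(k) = (21 - 3*k^2)*(k + 4)/(k^3 - 21*k + 20)^2 + 1/(k^3 - 21*k + 20)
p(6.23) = 0.08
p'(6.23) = -0.05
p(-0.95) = 0.08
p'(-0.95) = 0.06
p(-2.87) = 0.02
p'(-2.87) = 0.02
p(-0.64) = 0.10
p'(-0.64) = 0.09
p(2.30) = -0.39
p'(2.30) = 0.06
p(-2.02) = 0.04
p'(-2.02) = 0.02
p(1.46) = -0.72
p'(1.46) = 1.27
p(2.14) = -0.41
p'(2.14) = 0.13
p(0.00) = 0.20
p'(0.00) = 0.26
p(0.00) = 0.20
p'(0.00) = 0.26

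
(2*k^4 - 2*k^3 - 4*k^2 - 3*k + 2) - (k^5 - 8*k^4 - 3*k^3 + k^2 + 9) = -k^5 + 10*k^4 + k^3 - 5*k^2 - 3*k - 7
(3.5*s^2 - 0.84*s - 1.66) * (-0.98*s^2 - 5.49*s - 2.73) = -3.43*s^4 - 18.3918*s^3 - 3.3166*s^2 + 11.4066*s + 4.5318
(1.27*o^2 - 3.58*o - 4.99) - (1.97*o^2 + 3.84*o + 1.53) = -0.7*o^2 - 7.42*o - 6.52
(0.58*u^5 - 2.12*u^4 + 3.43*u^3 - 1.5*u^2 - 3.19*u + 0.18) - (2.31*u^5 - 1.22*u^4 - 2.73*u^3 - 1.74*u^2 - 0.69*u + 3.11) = -1.73*u^5 - 0.9*u^4 + 6.16*u^3 + 0.24*u^2 - 2.5*u - 2.93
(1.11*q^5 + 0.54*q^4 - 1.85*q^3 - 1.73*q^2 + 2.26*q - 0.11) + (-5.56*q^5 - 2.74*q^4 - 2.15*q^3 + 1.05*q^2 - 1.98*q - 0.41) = -4.45*q^5 - 2.2*q^4 - 4.0*q^3 - 0.68*q^2 + 0.28*q - 0.52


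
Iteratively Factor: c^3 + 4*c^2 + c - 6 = (c + 3)*(c^2 + c - 2) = (c - 1)*(c + 3)*(c + 2)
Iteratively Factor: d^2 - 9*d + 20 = (d - 4)*(d - 5)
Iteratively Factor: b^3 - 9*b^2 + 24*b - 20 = (b - 2)*(b^2 - 7*b + 10) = (b - 2)^2*(b - 5)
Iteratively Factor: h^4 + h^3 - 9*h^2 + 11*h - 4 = (h + 4)*(h^3 - 3*h^2 + 3*h - 1) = (h - 1)*(h + 4)*(h^2 - 2*h + 1) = (h - 1)^2*(h + 4)*(h - 1)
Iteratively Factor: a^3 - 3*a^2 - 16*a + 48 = (a - 3)*(a^2 - 16) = (a - 3)*(a + 4)*(a - 4)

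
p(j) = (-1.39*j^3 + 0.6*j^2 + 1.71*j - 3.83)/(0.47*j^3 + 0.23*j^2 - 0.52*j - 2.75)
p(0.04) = 1.36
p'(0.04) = -0.88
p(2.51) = -3.68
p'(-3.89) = 0.19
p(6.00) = -2.62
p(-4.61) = -3.31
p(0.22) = 1.21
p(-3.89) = -3.23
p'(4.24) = 0.06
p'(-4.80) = 0.03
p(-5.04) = -3.32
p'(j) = (-4.17*j^2 + 1.2*j + 1.71)/(0.47*j^3 + 0.23*j^2 - 0.52*j - 2.75) + (-1.41*j^2 - 0.46*j + 0.52)*(-1.39*j^3 + 0.6*j^2 + 1.71*j - 3.83)/(0.47*j^3 + 0.23*j^2 - 0.52*j - 2.75)^2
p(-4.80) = -3.31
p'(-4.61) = 0.05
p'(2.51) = 2.78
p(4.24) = -2.62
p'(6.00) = -0.02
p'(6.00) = -0.02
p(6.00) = -2.62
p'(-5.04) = 0.01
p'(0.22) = -0.77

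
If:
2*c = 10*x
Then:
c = 5*x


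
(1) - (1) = 0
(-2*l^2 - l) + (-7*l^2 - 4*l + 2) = -9*l^2 - 5*l + 2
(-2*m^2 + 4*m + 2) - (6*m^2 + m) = -8*m^2 + 3*m + 2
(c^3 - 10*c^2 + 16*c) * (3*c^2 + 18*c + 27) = 3*c^5 - 12*c^4 - 105*c^3 + 18*c^2 + 432*c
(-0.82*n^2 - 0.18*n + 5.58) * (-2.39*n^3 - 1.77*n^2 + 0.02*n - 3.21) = 1.9598*n^5 + 1.8816*n^4 - 13.034*n^3 - 7.248*n^2 + 0.6894*n - 17.9118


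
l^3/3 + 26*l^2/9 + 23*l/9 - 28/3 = (l/3 + 1)*(l - 4/3)*(l + 7)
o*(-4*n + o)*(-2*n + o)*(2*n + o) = 16*n^3*o - 4*n^2*o^2 - 4*n*o^3 + o^4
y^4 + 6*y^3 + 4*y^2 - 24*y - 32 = (y - 2)*(y + 2)^2*(y + 4)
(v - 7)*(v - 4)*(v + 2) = v^3 - 9*v^2 + 6*v + 56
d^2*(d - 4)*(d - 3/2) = d^4 - 11*d^3/2 + 6*d^2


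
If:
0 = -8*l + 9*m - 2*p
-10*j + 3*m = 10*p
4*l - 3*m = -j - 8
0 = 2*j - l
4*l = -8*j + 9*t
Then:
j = -2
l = -4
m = -10/3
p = 1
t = -32/9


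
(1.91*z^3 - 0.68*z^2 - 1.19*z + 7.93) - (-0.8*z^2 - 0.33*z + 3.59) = 1.91*z^3 + 0.12*z^2 - 0.86*z + 4.34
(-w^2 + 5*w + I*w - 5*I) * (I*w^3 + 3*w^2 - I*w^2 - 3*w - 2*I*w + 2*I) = -I*w^5 - 4*w^4 + 6*I*w^4 + 24*w^3 - 18*w^2 - 30*I*w^2 - 12*w + 25*I*w + 10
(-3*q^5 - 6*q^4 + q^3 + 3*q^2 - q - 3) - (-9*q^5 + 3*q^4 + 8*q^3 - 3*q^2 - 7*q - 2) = 6*q^5 - 9*q^4 - 7*q^3 + 6*q^2 + 6*q - 1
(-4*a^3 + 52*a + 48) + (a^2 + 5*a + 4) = -4*a^3 + a^2 + 57*a + 52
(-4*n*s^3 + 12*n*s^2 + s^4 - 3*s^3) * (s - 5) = -4*n*s^4 + 32*n*s^3 - 60*n*s^2 + s^5 - 8*s^4 + 15*s^3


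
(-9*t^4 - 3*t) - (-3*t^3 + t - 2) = -9*t^4 + 3*t^3 - 4*t + 2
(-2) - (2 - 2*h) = 2*h - 4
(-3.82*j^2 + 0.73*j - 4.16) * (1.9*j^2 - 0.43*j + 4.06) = -7.258*j^4 + 3.0296*j^3 - 23.7271*j^2 + 4.7526*j - 16.8896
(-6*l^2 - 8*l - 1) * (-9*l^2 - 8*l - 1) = 54*l^4 + 120*l^3 + 79*l^2 + 16*l + 1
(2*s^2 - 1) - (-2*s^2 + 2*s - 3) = 4*s^2 - 2*s + 2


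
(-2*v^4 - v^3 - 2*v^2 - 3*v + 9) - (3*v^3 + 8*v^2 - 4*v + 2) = -2*v^4 - 4*v^3 - 10*v^2 + v + 7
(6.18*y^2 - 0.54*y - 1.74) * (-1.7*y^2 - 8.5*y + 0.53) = -10.506*y^4 - 51.612*y^3 + 10.8234*y^2 + 14.5038*y - 0.9222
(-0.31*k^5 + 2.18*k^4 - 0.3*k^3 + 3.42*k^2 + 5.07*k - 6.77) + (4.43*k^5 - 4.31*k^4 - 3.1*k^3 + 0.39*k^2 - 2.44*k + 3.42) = 4.12*k^5 - 2.13*k^4 - 3.4*k^3 + 3.81*k^2 + 2.63*k - 3.35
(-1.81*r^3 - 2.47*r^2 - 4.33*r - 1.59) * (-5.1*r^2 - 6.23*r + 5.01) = 9.231*r^5 + 23.8733*r^4 + 28.403*r^3 + 22.7102*r^2 - 11.7876*r - 7.9659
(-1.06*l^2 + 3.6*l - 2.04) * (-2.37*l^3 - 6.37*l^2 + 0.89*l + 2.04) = 2.5122*l^5 - 1.7798*l^4 - 19.0406*l^3 + 14.0364*l^2 + 5.5284*l - 4.1616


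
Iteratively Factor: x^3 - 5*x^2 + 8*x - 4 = (x - 2)*(x^2 - 3*x + 2) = (x - 2)^2*(x - 1)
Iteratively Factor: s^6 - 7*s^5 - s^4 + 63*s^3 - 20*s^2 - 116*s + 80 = (s - 1)*(s^5 - 6*s^4 - 7*s^3 + 56*s^2 + 36*s - 80) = (s - 1)^2*(s^4 - 5*s^3 - 12*s^2 + 44*s + 80) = (s - 1)^2*(s + 2)*(s^3 - 7*s^2 + 2*s + 40) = (s - 4)*(s - 1)^2*(s + 2)*(s^2 - 3*s - 10) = (s - 4)*(s - 1)^2*(s + 2)^2*(s - 5)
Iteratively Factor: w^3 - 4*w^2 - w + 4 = (w - 1)*(w^2 - 3*w - 4) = (w - 4)*(w - 1)*(w + 1)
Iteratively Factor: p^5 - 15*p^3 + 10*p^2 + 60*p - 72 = (p - 2)*(p^4 + 2*p^3 - 11*p^2 - 12*p + 36) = (p - 2)^2*(p^3 + 4*p^2 - 3*p - 18) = (p - 2)^3*(p^2 + 6*p + 9) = (p - 2)^3*(p + 3)*(p + 3)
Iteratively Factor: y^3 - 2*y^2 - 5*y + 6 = (y + 2)*(y^2 - 4*y + 3) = (y - 1)*(y + 2)*(y - 3)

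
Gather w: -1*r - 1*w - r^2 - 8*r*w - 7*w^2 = -r^2 - r - 7*w^2 + w*(-8*r - 1)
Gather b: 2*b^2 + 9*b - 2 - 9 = 2*b^2 + 9*b - 11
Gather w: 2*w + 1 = 2*w + 1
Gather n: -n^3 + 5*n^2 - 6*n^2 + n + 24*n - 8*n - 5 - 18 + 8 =-n^3 - n^2 + 17*n - 15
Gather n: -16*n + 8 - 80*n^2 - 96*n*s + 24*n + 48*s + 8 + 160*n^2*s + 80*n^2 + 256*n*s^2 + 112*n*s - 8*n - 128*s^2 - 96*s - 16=160*n^2*s + n*(256*s^2 + 16*s) - 128*s^2 - 48*s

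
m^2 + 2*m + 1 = (m + 1)^2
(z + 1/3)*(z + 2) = z^2 + 7*z/3 + 2/3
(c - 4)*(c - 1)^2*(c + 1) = c^4 - 5*c^3 + 3*c^2 + 5*c - 4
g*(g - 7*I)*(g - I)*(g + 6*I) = g^4 - 2*I*g^3 + 41*g^2 - 42*I*g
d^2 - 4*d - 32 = (d - 8)*(d + 4)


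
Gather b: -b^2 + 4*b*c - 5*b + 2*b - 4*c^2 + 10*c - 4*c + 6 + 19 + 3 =-b^2 + b*(4*c - 3) - 4*c^2 + 6*c + 28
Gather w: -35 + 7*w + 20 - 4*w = 3*w - 15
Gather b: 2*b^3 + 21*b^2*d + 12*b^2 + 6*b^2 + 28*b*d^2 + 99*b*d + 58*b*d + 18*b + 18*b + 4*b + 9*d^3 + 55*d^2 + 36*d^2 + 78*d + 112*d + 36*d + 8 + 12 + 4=2*b^3 + b^2*(21*d + 18) + b*(28*d^2 + 157*d + 40) + 9*d^3 + 91*d^2 + 226*d + 24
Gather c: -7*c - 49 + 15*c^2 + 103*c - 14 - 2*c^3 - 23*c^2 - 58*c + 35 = -2*c^3 - 8*c^2 + 38*c - 28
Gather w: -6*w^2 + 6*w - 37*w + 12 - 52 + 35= -6*w^2 - 31*w - 5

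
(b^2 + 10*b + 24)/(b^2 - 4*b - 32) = (b + 6)/(b - 8)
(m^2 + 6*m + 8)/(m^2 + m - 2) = (m + 4)/(m - 1)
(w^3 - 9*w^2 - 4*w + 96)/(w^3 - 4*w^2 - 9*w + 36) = (w - 8)/(w - 3)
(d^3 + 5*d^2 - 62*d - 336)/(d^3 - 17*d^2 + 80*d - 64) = (d^2 + 13*d + 42)/(d^2 - 9*d + 8)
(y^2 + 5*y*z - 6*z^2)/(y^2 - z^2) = (y + 6*z)/(y + z)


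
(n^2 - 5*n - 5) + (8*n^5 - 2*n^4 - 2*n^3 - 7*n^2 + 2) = 8*n^5 - 2*n^4 - 2*n^3 - 6*n^2 - 5*n - 3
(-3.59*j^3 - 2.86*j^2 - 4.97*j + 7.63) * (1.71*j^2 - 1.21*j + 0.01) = -6.1389*j^5 - 0.5467*j^4 - 5.074*j^3 + 19.0324*j^2 - 9.282*j + 0.0763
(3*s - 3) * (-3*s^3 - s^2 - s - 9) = -9*s^4 + 6*s^3 - 24*s + 27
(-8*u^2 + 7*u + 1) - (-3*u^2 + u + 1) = -5*u^2 + 6*u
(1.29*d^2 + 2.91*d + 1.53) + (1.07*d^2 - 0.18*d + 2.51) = 2.36*d^2 + 2.73*d + 4.04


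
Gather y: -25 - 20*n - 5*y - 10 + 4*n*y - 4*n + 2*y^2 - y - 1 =-24*n + 2*y^2 + y*(4*n - 6) - 36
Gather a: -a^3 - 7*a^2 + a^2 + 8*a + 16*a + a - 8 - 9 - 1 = -a^3 - 6*a^2 + 25*a - 18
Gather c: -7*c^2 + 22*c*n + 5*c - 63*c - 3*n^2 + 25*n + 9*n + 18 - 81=-7*c^2 + c*(22*n - 58) - 3*n^2 + 34*n - 63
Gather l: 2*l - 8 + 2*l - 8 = 4*l - 16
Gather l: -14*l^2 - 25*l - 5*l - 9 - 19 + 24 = -14*l^2 - 30*l - 4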